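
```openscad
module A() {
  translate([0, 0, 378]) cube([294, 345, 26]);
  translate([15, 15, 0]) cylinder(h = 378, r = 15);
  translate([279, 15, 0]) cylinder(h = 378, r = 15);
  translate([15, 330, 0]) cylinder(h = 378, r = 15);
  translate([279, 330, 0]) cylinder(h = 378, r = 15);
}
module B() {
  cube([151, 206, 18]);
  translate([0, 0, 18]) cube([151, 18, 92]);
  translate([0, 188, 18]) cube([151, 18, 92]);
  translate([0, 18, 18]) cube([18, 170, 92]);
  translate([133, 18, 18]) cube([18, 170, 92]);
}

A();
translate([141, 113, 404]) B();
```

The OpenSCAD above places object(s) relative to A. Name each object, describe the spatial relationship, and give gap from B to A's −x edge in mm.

The open box's min-x is at 141; the stool's min-x is 0; gap = 141 mm.

A is a stool. B is an open box. The open box is on top of the stool. The gap from the open box to the stool's −x edge is 141 mm.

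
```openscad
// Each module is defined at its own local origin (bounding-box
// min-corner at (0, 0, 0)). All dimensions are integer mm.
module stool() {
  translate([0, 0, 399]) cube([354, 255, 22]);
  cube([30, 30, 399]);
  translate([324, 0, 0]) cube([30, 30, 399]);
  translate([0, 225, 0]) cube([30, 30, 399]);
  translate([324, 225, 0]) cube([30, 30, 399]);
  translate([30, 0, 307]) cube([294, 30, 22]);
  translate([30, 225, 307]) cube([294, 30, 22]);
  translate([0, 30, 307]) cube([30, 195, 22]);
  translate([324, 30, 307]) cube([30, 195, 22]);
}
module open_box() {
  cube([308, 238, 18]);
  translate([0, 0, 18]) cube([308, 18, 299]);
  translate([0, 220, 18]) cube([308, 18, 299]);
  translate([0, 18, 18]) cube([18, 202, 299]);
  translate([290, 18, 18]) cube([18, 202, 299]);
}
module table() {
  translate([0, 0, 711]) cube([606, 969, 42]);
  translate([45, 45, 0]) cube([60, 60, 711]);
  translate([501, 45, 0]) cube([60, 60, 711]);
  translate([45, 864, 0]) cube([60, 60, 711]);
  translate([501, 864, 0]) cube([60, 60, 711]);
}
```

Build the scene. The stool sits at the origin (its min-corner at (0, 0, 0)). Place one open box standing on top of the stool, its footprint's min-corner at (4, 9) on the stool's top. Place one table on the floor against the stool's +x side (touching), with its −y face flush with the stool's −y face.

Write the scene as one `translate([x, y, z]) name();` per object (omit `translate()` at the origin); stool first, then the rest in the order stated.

stool();
translate([4, 9, 421]) open_box();
translate([354, 0, 0]) table();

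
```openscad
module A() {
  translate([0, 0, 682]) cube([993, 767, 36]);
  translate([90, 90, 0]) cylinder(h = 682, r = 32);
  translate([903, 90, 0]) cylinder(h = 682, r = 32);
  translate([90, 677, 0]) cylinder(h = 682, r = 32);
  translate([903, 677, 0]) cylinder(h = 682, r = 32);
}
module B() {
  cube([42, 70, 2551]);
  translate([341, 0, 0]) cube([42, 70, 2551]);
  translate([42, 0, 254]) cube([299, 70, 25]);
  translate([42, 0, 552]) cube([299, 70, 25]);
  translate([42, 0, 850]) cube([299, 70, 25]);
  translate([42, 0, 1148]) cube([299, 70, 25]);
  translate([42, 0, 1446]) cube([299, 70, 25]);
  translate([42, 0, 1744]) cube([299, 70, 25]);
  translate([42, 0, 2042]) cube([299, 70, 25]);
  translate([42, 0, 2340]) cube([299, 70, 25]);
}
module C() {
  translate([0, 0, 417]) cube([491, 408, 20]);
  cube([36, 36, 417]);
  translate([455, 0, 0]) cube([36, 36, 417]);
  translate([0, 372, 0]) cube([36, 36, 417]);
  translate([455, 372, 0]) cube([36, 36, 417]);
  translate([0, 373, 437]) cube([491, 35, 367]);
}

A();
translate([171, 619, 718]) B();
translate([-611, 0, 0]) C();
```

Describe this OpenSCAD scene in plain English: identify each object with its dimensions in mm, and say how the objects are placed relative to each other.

A is a rectangular dining table. The top is 993×767×36 mm with its upper surface at z = 718 mm. It stands on four round legs of 64 mm diameter, each leg's bounding box inset 58 mm from the nearest pair of top edges, running from the floor to the underside of the top.

B is a straight ladder. Two 42×70 mm vertical rails, 2551 mm tall, stand 383 mm apart (outside-to-outside) with their front faces coplanar on the −y side. 8 rungs, each 70 mm deep and 25 mm tall, span between the inner faces of the rails, front faces flush with the rails. The lowest rung's underside is at z = 254 mm and rungs are spaced 298 mm apart (underside to underside).

C is a chair. The seat is a 491×408×20 mm slab with its top at z = 437 mm, on four 36×36 mm corner legs (flush with the seat edges, standing on z = 0). A flat backrest 35 mm thick, 367 mm tall, spans the full seat width and rises from the seat top along its +y edge, rear face flush with the rear of the seat.

The ladder is on top of the table. The chair is on the floor beside the table on its −x side.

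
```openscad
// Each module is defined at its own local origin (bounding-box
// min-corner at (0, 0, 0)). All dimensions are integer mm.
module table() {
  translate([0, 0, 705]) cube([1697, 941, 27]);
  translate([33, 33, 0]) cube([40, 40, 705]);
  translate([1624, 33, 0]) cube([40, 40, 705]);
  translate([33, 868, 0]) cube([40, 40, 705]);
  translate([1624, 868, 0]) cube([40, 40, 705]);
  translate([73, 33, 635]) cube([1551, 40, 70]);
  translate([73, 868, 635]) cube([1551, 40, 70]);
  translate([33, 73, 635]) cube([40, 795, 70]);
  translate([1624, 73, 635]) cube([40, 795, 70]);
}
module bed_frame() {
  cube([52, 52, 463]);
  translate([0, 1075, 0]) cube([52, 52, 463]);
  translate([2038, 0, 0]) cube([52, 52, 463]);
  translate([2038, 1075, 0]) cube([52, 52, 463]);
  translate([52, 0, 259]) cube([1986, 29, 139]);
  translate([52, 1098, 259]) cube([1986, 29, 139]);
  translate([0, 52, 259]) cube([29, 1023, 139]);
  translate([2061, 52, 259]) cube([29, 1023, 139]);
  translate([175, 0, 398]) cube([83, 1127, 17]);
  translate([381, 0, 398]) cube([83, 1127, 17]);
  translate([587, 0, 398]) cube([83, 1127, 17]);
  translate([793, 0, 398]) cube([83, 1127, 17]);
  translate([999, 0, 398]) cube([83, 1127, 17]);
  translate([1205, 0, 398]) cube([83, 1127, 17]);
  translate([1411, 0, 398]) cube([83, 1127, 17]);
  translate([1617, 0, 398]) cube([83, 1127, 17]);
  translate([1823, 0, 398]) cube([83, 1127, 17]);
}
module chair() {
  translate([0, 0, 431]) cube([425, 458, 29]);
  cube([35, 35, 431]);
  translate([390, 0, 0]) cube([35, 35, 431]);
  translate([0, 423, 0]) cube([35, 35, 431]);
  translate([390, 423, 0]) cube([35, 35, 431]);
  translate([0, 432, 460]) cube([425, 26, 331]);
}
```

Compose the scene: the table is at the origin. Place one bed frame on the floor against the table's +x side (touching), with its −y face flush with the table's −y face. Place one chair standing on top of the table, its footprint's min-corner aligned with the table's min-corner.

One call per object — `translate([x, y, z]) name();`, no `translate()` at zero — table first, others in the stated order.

table();
translate([1697, 0, 0]) bed_frame();
translate([0, 0, 732]) chair();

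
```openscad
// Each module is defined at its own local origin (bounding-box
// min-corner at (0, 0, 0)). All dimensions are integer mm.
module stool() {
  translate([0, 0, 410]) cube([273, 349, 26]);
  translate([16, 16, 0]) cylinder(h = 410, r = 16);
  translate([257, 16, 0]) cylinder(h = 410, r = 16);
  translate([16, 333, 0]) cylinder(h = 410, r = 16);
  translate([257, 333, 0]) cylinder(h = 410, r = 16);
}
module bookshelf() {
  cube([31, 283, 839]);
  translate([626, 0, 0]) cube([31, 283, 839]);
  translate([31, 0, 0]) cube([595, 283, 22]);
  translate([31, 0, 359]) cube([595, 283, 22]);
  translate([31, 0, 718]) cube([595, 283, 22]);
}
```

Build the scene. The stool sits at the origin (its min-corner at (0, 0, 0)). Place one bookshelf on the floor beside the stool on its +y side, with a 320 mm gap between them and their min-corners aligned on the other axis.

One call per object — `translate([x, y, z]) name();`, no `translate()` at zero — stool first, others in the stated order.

stool();
translate([0, 669, 0]) bookshelf();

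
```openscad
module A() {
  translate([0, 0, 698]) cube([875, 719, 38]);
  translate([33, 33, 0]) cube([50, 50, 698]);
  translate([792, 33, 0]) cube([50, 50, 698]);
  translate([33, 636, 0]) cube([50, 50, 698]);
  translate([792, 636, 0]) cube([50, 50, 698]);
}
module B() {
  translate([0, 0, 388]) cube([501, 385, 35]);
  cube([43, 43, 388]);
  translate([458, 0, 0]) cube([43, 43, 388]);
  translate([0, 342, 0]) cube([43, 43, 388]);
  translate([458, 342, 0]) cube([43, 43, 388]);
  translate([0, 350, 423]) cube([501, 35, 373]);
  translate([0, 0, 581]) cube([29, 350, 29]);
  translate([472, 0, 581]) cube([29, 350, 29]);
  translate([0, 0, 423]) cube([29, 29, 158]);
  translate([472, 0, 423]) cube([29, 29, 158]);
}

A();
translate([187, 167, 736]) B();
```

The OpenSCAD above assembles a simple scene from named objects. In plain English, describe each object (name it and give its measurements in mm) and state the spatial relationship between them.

A is a rectangular dining table. The top is 875×719×38 mm with its upper surface at z = 736 mm. It stands on four 50×50 mm square legs, each inset 33 mm from the nearest pair of top edges, running from the floor to the underside of the top.

B is a chair. The seat is a 501×385×35 mm slab with its top at z = 423 mm, on four 43×43 mm corner legs (flush with the seat edges, standing on z = 0). A flat backrest 35 mm thick, 373 mm tall, spans the full seat width and rises from the seat top along its +y edge, rear face flush with the rear of the seat. Two armrests of 29×29 mm section run along each side from the seat's front edge to the front of the backrest, top faces 187 mm above the seat top and outer faces flush with the seat's x-edges; a 29×29 mm post under the front of each armrest stands on the seat at the front corner.

The chair is on top of the table, centred.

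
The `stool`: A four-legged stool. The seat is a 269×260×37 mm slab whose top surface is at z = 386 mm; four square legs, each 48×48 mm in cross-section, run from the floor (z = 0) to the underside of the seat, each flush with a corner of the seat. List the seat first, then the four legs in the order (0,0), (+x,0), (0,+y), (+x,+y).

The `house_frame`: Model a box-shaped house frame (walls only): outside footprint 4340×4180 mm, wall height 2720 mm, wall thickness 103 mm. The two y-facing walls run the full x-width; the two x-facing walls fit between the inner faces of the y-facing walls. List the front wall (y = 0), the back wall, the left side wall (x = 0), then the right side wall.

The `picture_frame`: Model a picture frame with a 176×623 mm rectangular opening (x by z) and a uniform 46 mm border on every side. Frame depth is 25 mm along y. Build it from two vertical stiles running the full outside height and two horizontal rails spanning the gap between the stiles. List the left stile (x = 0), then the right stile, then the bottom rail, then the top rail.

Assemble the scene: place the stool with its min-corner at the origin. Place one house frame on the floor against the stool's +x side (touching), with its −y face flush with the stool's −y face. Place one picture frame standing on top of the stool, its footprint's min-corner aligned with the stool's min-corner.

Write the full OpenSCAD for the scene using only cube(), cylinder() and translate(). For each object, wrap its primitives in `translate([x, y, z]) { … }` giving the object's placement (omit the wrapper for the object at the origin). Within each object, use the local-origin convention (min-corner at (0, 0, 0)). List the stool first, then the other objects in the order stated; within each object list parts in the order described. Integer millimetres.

translate([0, 0, 349]) cube([269, 260, 37]);
cube([48, 48, 349]);
translate([221, 0, 0]) cube([48, 48, 349]);
translate([0, 212, 0]) cube([48, 48, 349]);
translate([221, 212, 0]) cube([48, 48, 349]);
translate([269, 0, 0]) {
  cube([4340, 103, 2720]);
  translate([0, 4077, 0]) cube([4340, 103, 2720]);
  translate([0, 103, 0]) cube([103, 3974, 2720]);
  translate([4237, 103, 0]) cube([103, 3974, 2720]);
}
translate([0, 0, 386]) {
  cube([46, 25, 715]);
  translate([222, 0, 0]) cube([46, 25, 715]);
  translate([46, 0, 0]) cube([176, 25, 46]);
  translate([46, 0, 669]) cube([176, 25, 46]);
}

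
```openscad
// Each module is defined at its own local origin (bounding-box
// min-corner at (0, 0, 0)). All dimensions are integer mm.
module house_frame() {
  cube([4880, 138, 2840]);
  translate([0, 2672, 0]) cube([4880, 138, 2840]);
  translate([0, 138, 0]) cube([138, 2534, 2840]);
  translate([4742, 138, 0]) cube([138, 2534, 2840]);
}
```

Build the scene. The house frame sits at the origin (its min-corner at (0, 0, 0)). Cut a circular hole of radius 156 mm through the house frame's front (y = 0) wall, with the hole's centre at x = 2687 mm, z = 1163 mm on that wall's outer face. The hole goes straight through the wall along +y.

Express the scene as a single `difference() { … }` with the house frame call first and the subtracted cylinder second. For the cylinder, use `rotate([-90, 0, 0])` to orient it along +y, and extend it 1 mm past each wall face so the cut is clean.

difference() {
  house_frame();
  translate([2687, -1, 1163]) rotate([-90, 0, 0]) cylinder(h = 140, r = 156);
}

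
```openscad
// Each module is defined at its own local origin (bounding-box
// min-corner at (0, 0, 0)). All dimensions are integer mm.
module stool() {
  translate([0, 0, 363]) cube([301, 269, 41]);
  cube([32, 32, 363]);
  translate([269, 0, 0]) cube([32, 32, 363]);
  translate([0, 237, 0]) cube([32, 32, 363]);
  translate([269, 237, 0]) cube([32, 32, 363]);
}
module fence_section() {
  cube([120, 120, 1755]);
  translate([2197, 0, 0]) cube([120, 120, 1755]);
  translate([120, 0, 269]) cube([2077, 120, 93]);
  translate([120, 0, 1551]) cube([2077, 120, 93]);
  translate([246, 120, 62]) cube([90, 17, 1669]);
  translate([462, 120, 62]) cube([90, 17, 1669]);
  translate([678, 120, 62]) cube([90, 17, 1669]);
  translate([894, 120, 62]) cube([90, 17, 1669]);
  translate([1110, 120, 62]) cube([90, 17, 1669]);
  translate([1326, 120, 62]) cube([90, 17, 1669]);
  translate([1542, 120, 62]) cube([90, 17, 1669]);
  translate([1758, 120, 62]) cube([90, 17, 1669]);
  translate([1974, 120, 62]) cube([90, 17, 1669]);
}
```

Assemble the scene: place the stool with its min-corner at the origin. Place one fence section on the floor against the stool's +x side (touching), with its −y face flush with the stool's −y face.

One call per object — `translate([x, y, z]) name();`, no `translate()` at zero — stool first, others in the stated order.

stool();
translate([301, 0, 0]) fence_section();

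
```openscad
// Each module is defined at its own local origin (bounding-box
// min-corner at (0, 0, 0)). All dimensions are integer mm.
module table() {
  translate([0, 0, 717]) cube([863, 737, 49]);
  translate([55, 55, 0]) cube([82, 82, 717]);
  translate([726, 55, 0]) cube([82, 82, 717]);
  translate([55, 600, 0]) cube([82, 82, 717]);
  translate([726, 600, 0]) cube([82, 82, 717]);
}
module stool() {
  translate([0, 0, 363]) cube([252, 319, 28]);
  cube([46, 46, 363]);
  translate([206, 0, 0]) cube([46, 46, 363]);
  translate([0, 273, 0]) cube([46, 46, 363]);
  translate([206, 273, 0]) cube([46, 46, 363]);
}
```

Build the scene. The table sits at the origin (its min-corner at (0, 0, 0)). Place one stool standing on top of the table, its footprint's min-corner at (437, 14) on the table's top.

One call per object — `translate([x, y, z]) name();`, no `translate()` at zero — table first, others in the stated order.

table();
translate([437, 14, 766]) stool();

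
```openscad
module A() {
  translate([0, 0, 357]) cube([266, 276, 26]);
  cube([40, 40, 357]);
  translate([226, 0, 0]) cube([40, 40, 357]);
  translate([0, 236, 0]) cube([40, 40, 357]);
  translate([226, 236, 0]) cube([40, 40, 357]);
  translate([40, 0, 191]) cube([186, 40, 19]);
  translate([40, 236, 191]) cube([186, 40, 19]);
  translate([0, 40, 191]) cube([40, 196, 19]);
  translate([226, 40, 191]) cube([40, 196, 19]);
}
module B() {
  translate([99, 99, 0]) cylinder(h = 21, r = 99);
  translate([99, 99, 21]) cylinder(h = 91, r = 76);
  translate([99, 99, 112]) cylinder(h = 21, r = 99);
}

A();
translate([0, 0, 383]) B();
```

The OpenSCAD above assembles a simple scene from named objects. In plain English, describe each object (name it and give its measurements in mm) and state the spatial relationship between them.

A is a simple wooden stool: a rectangular seat 266 mm (x) by 276 mm (y), 26 mm thick, top face at z = 383 mm, on four square legs, each 40×40 mm in cross-section. The legs rest on z = 0, each flush with a corner of the seat. Four stretchers, 40 mm wide and 19 mm tall, connect adjacent legs with their undersides at z = 191 mm, each running between the inner faces of the legs it joins and aligned with the legs' outer faces on the other axis.

B is a spool: two coaxial disc flanges of radius 99 mm and thickness 21 mm, joined by a core cylinder of radius 76 mm and height 91 mm. The lower flange rests on z = 0 and the three cylinders share a vertical axis.

The spool is on top of the stool.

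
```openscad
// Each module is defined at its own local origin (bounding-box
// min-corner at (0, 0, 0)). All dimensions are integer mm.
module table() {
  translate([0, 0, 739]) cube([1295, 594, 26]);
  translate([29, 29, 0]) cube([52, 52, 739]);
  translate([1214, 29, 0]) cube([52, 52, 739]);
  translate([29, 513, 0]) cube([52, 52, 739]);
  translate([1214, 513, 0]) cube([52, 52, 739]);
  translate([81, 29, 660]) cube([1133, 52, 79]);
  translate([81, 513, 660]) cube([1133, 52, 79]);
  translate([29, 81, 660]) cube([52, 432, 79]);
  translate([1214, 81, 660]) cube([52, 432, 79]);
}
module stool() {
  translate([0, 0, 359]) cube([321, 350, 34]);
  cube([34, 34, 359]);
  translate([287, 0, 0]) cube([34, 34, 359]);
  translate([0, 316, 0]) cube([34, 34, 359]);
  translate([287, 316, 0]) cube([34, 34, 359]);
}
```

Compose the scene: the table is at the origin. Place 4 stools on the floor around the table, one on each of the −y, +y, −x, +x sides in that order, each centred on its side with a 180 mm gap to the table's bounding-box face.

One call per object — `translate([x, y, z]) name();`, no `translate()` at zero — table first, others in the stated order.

table();
translate([487, -530, 0]) stool();
translate([487, 774, 0]) stool();
translate([-501, 122, 0]) stool();
translate([1475, 122, 0]) stool();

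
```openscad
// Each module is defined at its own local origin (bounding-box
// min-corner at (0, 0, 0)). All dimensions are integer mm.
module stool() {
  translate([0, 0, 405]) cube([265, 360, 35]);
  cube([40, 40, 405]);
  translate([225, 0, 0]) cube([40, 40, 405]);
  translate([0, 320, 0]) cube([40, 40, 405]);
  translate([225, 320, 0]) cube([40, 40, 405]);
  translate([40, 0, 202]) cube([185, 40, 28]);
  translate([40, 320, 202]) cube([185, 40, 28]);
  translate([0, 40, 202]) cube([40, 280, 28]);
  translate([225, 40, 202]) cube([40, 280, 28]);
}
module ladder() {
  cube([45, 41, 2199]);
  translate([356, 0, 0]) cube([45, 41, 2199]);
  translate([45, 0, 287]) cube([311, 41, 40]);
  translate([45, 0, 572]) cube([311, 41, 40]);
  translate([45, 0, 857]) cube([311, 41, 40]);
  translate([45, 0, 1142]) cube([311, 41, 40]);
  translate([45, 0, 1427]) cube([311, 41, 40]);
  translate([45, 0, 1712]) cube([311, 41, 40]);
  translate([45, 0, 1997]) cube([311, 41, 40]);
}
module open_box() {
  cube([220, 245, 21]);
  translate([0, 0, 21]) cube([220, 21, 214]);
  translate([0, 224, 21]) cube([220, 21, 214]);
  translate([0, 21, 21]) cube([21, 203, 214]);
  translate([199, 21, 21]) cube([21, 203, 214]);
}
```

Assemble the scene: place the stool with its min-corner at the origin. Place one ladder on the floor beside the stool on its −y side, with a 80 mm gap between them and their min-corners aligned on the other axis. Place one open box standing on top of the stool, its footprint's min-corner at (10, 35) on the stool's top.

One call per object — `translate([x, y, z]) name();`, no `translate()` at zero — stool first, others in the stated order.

stool();
translate([0, -121, 0]) ladder();
translate([10, 35, 440]) open_box();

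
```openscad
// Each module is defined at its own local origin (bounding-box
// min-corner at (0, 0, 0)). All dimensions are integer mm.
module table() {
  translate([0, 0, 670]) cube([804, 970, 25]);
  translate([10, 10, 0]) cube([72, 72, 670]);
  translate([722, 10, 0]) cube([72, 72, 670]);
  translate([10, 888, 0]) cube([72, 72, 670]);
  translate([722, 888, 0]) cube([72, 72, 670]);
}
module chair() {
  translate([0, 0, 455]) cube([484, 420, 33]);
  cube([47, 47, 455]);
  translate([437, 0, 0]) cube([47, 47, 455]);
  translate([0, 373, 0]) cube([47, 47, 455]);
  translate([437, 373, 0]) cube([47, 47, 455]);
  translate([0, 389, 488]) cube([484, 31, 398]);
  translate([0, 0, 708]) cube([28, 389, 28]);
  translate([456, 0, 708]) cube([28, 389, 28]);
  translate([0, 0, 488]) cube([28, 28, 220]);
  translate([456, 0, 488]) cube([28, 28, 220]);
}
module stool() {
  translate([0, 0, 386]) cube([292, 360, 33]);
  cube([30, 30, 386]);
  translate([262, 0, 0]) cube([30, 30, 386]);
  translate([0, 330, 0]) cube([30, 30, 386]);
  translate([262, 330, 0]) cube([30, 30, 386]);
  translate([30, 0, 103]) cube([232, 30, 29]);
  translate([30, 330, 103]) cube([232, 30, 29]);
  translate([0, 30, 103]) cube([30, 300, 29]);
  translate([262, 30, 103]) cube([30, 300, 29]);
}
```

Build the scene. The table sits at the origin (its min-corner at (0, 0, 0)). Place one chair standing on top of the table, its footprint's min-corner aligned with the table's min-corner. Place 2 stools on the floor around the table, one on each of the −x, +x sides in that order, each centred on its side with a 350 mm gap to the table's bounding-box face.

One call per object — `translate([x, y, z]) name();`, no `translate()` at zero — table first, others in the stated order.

table();
translate([0, 0, 695]) chair();
translate([-642, 305, 0]) stool();
translate([1154, 305, 0]) stool();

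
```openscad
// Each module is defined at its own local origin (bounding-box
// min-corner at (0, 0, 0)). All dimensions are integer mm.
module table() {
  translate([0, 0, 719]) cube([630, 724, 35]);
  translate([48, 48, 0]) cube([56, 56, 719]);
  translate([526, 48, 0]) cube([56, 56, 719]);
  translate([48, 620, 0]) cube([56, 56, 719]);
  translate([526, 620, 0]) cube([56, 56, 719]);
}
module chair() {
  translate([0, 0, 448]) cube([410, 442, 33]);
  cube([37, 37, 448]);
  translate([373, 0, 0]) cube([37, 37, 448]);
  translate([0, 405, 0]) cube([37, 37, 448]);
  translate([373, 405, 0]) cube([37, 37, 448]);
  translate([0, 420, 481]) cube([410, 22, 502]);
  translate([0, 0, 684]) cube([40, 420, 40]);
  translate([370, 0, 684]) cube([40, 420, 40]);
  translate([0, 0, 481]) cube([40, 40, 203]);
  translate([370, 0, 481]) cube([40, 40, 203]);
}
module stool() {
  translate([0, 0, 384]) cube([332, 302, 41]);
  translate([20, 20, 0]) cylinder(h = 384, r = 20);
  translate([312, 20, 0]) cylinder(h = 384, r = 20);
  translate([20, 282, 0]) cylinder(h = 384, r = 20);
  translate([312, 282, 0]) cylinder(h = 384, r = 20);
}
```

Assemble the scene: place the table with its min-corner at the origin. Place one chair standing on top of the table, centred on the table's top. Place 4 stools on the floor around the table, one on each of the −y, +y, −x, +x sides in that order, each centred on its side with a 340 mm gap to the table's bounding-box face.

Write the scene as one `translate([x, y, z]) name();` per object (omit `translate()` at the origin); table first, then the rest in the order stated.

table();
translate([110, 141, 754]) chair();
translate([149, -642, 0]) stool();
translate([149, 1064, 0]) stool();
translate([-672, 211, 0]) stool();
translate([970, 211, 0]) stool();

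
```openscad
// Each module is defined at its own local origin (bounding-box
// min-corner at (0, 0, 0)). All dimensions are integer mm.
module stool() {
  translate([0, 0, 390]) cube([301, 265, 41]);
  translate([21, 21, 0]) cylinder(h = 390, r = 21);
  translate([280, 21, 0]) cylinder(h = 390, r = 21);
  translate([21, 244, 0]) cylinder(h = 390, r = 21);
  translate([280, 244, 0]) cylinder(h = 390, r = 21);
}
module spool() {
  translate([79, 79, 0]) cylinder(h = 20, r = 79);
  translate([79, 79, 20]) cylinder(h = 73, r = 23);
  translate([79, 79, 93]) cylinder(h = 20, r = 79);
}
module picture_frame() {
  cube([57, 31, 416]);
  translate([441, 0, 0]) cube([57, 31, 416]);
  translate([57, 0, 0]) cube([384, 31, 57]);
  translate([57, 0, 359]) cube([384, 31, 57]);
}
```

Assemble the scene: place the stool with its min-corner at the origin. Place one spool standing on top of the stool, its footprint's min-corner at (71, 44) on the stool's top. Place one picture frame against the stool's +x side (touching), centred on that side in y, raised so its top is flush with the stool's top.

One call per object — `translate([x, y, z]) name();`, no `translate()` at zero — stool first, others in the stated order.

stool();
translate([71, 44, 431]) spool();
translate([301, 117, 15]) picture_frame();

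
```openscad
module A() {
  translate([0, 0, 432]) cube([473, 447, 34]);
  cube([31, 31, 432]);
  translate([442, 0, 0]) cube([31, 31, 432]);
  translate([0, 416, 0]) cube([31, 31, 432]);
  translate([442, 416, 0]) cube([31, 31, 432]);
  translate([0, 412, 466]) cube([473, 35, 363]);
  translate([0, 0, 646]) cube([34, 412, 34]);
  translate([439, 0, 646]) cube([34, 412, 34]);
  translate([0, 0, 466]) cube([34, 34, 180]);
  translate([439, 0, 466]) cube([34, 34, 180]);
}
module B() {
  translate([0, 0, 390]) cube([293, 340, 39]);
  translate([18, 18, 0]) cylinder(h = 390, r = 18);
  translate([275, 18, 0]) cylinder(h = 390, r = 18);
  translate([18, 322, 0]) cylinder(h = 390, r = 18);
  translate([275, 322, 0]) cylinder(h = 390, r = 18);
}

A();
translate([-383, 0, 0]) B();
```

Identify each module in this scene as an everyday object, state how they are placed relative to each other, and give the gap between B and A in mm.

A is a chair. B is a stool. The stool is on the floor beside the chair on its −x side. The gap between the stool and the chair is 90 mm.

The stool's nearest face is 90 mm from the chair's −x face.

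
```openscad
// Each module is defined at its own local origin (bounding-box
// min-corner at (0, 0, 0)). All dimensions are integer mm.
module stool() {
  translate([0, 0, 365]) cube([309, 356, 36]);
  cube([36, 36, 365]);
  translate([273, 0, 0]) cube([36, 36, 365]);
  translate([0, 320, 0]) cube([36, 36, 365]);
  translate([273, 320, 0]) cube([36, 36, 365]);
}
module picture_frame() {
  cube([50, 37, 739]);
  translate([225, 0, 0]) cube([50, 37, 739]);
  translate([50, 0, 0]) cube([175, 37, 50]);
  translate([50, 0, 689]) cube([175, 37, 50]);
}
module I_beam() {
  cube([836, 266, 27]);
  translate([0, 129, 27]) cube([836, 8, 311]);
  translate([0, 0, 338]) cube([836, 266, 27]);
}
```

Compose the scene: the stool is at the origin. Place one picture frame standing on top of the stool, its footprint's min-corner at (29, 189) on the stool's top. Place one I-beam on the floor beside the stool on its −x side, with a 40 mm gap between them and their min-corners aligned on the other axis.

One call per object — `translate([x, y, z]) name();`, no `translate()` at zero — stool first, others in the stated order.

stool();
translate([29, 189, 401]) picture_frame();
translate([-876, 0, 0]) I_beam();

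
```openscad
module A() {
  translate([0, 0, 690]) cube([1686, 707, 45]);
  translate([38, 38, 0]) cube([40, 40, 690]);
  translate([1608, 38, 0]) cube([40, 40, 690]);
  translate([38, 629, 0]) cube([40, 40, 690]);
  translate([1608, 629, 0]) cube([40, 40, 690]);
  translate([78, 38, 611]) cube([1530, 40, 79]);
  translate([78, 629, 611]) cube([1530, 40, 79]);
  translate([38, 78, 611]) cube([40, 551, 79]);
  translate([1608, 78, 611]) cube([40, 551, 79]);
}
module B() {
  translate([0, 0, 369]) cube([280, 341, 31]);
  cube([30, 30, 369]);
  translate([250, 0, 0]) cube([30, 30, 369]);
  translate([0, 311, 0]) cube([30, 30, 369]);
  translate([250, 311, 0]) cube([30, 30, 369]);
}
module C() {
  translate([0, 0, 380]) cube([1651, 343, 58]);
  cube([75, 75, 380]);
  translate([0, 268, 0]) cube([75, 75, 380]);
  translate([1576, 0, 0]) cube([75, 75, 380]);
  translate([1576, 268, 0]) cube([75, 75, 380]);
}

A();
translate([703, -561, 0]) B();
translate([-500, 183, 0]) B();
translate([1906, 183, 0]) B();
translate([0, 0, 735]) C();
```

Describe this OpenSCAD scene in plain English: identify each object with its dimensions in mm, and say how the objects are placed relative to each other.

A is a rectangular dining table. The top is 1686×707×45 mm with its upper surface at z = 735 mm. It stands on four 40×40 mm square legs, each inset 38 mm from the nearest pair of top edges, running from the floor to the underside of the top. Four apron rails, 40 mm thick and 79 mm tall, run between adjacent legs with their top edges flush with the underside of the top and their outer faces flush with the legs' outer faces.

B is a four-legged stool. The seat is a 280×341×31 mm slab whose top surface is at z = 400 mm; four square legs, each 30×30 mm in cross-section, run from the floor (z = 0) to the underside of the seat, each flush with a corner of the seat.

C is a bench: a 1651×343 mm seat slab, 58 mm thick, top at z = 438 mm, on four 75×75 mm square legs flush with the seat corners and standing on z = 0.

Three stools sit around the table at the −y, −x, +x sides. The bench is on top of the table.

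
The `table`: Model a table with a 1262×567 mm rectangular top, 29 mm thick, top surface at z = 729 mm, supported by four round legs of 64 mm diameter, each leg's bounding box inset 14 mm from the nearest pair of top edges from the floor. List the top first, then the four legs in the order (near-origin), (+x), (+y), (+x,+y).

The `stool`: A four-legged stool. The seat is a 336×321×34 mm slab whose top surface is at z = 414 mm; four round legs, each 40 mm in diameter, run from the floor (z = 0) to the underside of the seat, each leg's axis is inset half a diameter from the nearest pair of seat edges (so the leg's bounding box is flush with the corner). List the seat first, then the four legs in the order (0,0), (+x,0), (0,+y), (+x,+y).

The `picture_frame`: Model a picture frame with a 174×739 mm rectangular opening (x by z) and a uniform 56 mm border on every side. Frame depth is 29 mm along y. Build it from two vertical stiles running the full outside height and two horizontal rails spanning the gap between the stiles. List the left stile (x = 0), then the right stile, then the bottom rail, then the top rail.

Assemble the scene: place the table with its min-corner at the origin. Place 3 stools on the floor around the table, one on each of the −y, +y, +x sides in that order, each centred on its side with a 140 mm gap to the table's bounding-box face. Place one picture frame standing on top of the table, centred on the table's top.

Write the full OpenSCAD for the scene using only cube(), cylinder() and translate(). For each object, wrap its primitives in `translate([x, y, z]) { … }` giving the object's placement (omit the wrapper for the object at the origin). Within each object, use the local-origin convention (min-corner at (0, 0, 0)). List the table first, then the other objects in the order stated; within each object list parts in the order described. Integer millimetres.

translate([0, 0, 700]) cube([1262, 567, 29]);
translate([46, 46, 0]) cylinder(h = 700, r = 32);
translate([1216, 46, 0]) cylinder(h = 700, r = 32);
translate([46, 521, 0]) cylinder(h = 700, r = 32);
translate([1216, 521, 0]) cylinder(h = 700, r = 32);
translate([463, -461, 0]) {
  translate([0, 0, 380]) cube([336, 321, 34]);
  translate([20, 20, 0]) cylinder(h = 380, r = 20);
  translate([316, 20, 0]) cylinder(h = 380, r = 20);
  translate([20, 301, 0]) cylinder(h = 380, r = 20);
  translate([316, 301, 0]) cylinder(h = 380, r = 20);
}
translate([463, 707, 0]) {
  translate([0, 0, 380]) cube([336, 321, 34]);
  translate([20, 20, 0]) cylinder(h = 380, r = 20);
  translate([316, 20, 0]) cylinder(h = 380, r = 20);
  translate([20, 301, 0]) cylinder(h = 380, r = 20);
  translate([316, 301, 0]) cylinder(h = 380, r = 20);
}
translate([1402, 123, 0]) {
  translate([0, 0, 380]) cube([336, 321, 34]);
  translate([20, 20, 0]) cylinder(h = 380, r = 20);
  translate([316, 20, 0]) cylinder(h = 380, r = 20);
  translate([20, 301, 0]) cylinder(h = 380, r = 20);
  translate([316, 301, 0]) cylinder(h = 380, r = 20);
}
translate([488, 269, 729]) {
  cube([56, 29, 851]);
  translate([230, 0, 0]) cube([56, 29, 851]);
  translate([56, 0, 0]) cube([174, 29, 56]);
  translate([56, 0, 795]) cube([174, 29, 56]);
}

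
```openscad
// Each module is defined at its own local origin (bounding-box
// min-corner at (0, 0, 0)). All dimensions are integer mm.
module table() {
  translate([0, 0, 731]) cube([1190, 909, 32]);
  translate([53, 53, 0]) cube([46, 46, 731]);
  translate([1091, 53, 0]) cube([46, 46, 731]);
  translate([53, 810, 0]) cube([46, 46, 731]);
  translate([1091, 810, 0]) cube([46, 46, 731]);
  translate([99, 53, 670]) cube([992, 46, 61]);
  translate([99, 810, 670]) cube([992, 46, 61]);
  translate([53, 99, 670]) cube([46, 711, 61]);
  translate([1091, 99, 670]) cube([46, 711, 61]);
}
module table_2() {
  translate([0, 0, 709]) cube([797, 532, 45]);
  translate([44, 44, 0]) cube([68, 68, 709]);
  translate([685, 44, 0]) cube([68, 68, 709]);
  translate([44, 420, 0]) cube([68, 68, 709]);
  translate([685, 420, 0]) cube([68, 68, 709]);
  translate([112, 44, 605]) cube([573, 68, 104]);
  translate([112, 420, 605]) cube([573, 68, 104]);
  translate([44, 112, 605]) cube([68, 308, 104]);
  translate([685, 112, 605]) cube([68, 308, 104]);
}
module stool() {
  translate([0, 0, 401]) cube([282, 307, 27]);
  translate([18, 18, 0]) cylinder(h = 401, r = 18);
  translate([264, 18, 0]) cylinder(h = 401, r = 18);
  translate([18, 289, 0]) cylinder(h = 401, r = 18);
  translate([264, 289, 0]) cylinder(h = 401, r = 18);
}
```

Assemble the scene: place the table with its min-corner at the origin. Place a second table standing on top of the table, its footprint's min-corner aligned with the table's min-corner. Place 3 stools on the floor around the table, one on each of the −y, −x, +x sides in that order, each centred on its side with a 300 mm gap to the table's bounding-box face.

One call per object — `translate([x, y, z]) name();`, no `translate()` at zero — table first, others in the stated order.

table();
translate([0, 0, 763]) table_2();
translate([454, -607, 0]) stool();
translate([-582, 301, 0]) stool();
translate([1490, 301, 0]) stool();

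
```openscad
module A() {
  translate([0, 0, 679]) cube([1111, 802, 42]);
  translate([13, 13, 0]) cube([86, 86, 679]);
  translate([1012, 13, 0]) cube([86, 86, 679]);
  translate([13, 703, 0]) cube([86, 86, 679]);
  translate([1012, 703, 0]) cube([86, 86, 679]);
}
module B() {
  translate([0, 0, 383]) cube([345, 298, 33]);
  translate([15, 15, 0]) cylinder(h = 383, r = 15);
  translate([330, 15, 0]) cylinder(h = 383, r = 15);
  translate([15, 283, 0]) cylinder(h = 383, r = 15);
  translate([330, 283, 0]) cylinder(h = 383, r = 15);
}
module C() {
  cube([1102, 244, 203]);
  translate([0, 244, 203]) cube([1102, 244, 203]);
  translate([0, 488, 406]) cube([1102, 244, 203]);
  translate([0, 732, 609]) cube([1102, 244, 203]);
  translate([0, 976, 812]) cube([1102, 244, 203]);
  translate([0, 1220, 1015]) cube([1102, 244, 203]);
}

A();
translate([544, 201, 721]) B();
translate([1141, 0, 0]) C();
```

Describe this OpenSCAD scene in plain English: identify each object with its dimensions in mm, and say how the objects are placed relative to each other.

A is a table: top 1111 mm (x) × 802 mm (y), 42 mm thick, upper face at z = 721 mm, on four 86×86 mm square legs, each inset 13 mm from the nearest pair of top edges, running from z = 0 to the bottom of the top.

B is a simple wooden stool: a rectangular seat 345 mm (x) by 298 mm (y), 33 mm thick, top face at z = 416 mm, on four round legs, each 30 mm in diameter. The legs rest on z = 0, each leg's axis is inset half a diameter from the nearest pair of seat edges (so the leg's bounding box is flush with the corner).

C is a run of 6 identical solid stair steps. Each tread is 1102×244 mm and each step block is 203 mm high. Step 1 rests on the floor; step k is offset from step 1 by (k−1)×244 mm in y and (k−1)×203 mm in z.

The stool is on top of the table. The staircase is on the floor beside the table on its +x side.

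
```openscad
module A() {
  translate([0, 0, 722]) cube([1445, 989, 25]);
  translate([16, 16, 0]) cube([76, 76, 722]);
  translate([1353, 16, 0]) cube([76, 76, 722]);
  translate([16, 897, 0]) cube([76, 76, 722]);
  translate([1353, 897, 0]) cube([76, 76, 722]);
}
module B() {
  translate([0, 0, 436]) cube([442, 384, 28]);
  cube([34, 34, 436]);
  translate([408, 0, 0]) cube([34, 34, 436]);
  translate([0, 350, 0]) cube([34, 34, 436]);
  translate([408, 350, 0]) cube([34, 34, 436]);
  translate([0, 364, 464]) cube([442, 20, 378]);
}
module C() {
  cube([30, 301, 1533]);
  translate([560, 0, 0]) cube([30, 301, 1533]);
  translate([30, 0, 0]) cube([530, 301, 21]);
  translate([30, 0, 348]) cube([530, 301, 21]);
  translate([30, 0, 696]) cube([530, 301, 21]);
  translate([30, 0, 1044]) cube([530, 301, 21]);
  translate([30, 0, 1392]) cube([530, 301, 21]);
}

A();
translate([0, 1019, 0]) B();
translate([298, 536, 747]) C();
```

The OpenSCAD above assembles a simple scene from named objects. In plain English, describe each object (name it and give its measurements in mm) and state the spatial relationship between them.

A is a table with a 1445×989 mm rectangular top, 25 mm thick, top surface at z = 747 mm, supported by four 76×76 mm square legs, each inset 16 mm from the nearest pair of top edges, running from the floor.

B is a chair. The seat is a 442×384×28 mm slab with its top at z = 464 mm, on four 34×34 mm corner legs (flush with the seat edges, standing on z = 0). A flat backrest 20 mm thick, 378 mm tall, spans the full seat width and rises from the seat top along its +y edge, rear face flush with the rear of the seat.

C is an open bookshelf. Two side panels, each 30 mm thick, 301 mm deep and 1533 mm tall, stand 590 mm apart (outside-to-outside). Between them sit 5 shelves, each 21 mm thick and 301 mm deep, spanning the full gap between the sides. The bottom shelf rests on the floor (its underside at z = 0) and the clear gap between one shelf's top and the next shelf's underside is 327 mm.

The chair is on the floor beside the table on its +y side. The bookshelf is on top of the table.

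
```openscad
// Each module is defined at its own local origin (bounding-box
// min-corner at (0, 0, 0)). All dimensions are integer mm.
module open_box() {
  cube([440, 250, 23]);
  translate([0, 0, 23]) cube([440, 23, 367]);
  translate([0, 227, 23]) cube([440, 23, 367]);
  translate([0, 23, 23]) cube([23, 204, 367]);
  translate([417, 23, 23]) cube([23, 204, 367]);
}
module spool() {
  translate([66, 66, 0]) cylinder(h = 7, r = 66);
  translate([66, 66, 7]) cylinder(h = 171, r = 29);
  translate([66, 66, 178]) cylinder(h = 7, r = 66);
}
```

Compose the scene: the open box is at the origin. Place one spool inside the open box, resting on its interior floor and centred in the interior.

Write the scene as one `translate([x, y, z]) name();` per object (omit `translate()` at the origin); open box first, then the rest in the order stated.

open_box();
translate([154, 59, 23]) spool();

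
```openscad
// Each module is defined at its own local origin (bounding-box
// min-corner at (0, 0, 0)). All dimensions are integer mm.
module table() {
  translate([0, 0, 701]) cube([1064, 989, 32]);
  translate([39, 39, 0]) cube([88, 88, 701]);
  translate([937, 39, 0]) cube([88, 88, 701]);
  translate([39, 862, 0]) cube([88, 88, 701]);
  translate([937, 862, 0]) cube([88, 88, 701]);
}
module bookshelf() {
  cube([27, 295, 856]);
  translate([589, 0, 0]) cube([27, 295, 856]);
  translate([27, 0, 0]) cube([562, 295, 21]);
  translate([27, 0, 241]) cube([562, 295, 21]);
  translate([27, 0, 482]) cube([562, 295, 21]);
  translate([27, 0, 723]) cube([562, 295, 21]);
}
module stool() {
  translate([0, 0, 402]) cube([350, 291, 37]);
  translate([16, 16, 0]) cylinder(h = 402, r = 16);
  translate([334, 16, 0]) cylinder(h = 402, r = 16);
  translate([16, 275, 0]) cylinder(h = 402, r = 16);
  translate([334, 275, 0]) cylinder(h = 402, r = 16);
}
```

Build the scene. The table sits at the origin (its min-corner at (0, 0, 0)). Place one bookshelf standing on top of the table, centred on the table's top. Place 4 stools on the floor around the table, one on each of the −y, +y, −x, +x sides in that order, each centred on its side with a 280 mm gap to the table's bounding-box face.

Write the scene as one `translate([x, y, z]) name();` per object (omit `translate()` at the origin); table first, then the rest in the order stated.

table();
translate([224, 347, 733]) bookshelf();
translate([357, -571, 0]) stool();
translate([357, 1269, 0]) stool();
translate([-630, 349, 0]) stool();
translate([1344, 349, 0]) stool();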